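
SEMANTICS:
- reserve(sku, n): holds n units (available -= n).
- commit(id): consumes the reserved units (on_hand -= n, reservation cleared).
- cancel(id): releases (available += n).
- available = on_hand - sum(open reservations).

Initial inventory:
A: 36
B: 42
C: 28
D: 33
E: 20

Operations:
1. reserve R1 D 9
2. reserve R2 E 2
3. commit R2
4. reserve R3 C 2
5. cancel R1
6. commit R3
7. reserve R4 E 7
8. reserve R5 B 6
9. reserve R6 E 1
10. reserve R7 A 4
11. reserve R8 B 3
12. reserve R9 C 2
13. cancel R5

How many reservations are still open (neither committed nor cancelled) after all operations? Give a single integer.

Step 1: reserve R1 D 9 -> on_hand[A=36 B=42 C=28 D=33 E=20] avail[A=36 B=42 C=28 D=24 E=20] open={R1}
Step 2: reserve R2 E 2 -> on_hand[A=36 B=42 C=28 D=33 E=20] avail[A=36 B=42 C=28 D=24 E=18] open={R1,R2}
Step 3: commit R2 -> on_hand[A=36 B=42 C=28 D=33 E=18] avail[A=36 B=42 C=28 D=24 E=18] open={R1}
Step 4: reserve R3 C 2 -> on_hand[A=36 B=42 C=28 D=33 E=18] avail[A=36 B=42 C=26 D=24 E=18] open={R1,R3}
Step 5: cancel R1 -> on_hand[A=36 B=42 C=28 D=33 E=18] avail[A=36 B=42 C=26 D=33 E=18] open={R3}
Step 6: commit R3 -> on_hand[A=36 B=42 C=26 D=33 E=18] avail[A=36 B=42 C=26 D=33 E=18] open={}
Step 7: reserve R4 E 7 -> on_hand[A=36 B=42 C=26 D=33 E=18] avail[A=36 B=42 C=26 D=33 E=11] open={R4}
Step 8: reserve R5 B 6 -> on_hand[A=36 B=42 C=26 D=33 E=18] avail[A=36 B=36 C=26 D=33 E=11] open={R4,R5}
Step 9: reserve R6 E 1 -> on_hand[A=36 B=42 C=26 D=33 E=18] avail[A=36 B=36 C=26 D=33 E=10] open={R4,R5,R6}
Step 10: reserve R7 A 4 -> on_hand[A=36 B=42 C=26 D=33 E=18] avail[A=32 B=36 C=26 D=33 E=10] open={R4,R5,R6,R7}
Step 11: reserve R8 B 3 -> on_hand[A=36 B=42 C=26 D=33 E=18] avail[A=32 B=33 C=26 D=33 E=10] open={R4,R5,R6,R7,R8}
Step 12: reserve R9 C 2 -> on_hand[A=36 B=42 C=26 D=33 E=18] avail[A=32 B=33 C=24 D=33 E=10] open={R4,R5,R6,R7,R8,R9}
Step 13: cancel R5 -> on_hand[A=36 B=42 C=26 D=33 E=18] avail[A=32 B=39 C=24 D=33 E=10] open={R4,R6,R7,R8,R9}
Open reservations: ['R4', 'R6', 'R7', 'R8', 'R9'] -> 5

Answer: 5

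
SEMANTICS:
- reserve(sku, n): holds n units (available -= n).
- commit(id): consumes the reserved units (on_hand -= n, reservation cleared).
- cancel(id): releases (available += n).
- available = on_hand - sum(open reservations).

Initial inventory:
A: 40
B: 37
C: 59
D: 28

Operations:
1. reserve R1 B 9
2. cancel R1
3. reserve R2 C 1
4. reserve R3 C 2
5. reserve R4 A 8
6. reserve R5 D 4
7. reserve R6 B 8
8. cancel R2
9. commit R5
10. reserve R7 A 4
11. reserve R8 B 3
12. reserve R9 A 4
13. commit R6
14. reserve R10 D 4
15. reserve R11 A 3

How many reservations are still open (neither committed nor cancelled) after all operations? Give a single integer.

Answer: 7

Derivation:
Step 1: reserve R1 B 9 -> on_hand[A=40 B=37 C=59 D=28] avail[A=40 B=28 C=59 D=28] open={R1}
Step 2: cancel R1 -> on_hand[A=40 B=37 C=59 D=28] avail[A=40 B=37 C=59 D=28] open={}
Step 3: reserve R2 C 1 -> on_hand[A=40 B=37 C=59 D=28] avail[A=40 B=37 C=58 D=28] open={R2}
Step 4: reserve R3 C 2 -> on_hand[A=40 B=37 C=59 D=28] avail[A=40 B=37 C=56 D=28] open={R2,R3}
Step 5: reserve R4 A 8 -> on_hand[A=40 B=37 C=59 D=28] avail[A=32 B=37 C=56 D=28] open={R2,R3,R4}
Step 6: reserve R5 D 4 -> on_hand[A=40 B=37 C=59 D=28] avail[A=32 B=37 C=56 D=24] open={R2,R3,R4,R5}
Step 7: reserve R6 B 8 -> on_hand[A=40 B=37 C=59 D=28] avail[A=32 B=29 C=56 D=24] open={R2,R3,R4,R5,R6}
Step 8: cancel R2 -> on_hand[A=40 B=37 C=59 D=28] avail[A=32 B=29 C=57 D=24] open={R3,R4,R5,R6}
Step 9: commit R5 -> on_hand[A=40 B=37 C=59 D=24] avail[A=32 B=29 C=57 D=24] open={R3,R4,R6}
Step 10: reserve R7 A 4 -> on_hand[A=40 B=37 C=59 D=24] avail[A=28 B=29 C=57 D=24] open={R3,R4,R6,R7}
Step 11: reserve R8 B 3 -> on_hand[A=40 B=37 C=59 D=24] avail[A=28 B=26 C=57 D=24] open={R3,R4,R6,R7,R8}
Step 12: reserve R9 A 4 -> on_hand[A=40 B=37 C=59 D=24] avail[A=24 B=26 C=57 D=24] open={R3,R4,R6,R7,R8,R9}
Step 13: commit R6 -> on_hand[A=40 B=29 C=59 D=24] avail[A=24 B=26 C=57 D=24] open={R3,R4,R7,R8,R9}
Step 14: reserve R10 D 4 -> on_hand[A=40 B=29 C=59 D=24] avail[A=24 B=26 C=57 D=20] open={R10,R3,R4,R7,R8,R9}
Step 15: reserve R11 A 3 -> on_hand[A=40 B=29 C=59 D=24] avail[A=21 B=26 C=57 D=20] open={R10,R11,R3,R4,R7,R8,R9}
Open reservations: ['R10', 'R11', 'R3', 'R4', 'R7', 'R8', 'R9'] -> 7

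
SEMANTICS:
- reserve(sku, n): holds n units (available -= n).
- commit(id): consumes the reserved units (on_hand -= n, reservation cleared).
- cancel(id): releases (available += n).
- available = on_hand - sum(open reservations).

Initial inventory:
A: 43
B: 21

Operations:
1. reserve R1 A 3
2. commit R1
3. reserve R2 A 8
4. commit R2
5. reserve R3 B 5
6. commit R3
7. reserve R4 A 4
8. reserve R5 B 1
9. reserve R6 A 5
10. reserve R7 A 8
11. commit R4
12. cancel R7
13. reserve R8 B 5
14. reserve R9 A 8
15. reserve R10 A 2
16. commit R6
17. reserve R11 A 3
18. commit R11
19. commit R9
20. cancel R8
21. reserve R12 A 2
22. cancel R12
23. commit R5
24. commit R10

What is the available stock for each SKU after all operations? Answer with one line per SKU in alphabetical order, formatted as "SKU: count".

Answer: A: 10
B: 15

Derivation:
Step 1: reserve R1 A 3 -> on_hand[A=43 B=21] avail[A=40 B=21] open={R1}
Step 2: commit R1 -> on_hand[A=40 B=21] avail[A=40 B=21] open={}
Step 3: reserve R2 A 8 -> on_hand[A=40 B=21] avail[A=32 B=21] open={R2}
Step 4: commit R2 -> on_hand[A=32 B=21] avail[A=32 B=21] open={}
Step 5: reserve R3 B 5 -> on_hand[A=32 B=21] avail[A=32 B=16] open={R3}
Step 6: commit R3 -> on_hand[A=32 B=16] avail[A=32 B=16] open={}
Step 7: reserve R4 A 4 -> on_hand[A=32 B=16] avail[A=28 B=16] open={R4}
Step 8: reserve R5 B 1 -> on_hand[A=32 B=16] avail[A=28 B=15] open={R4,R5}
Step 9: reserve R6 A 5 -> on_hand[A=32 B=16] avail[A=23 B=15] open={R4,R5,R6}
Step 10: reserve R7 A 8 -> on_hand[A=32 B=16] avail[A=15 B=15] open={R4,R5,R6,R7}
Step 11: commit R4 -> on_hand[A=28 B=16] avail[A=15 B=15] open={R5,R6,R7}
Step 12: cancel R7 -> on_hand[A=28 B=16] avail[A=23 B=15] open={R5,R6}
Step 13: reserve R8 B 5 -> on_hand[A=28 B=16] avail[A=23 B=10] open={R5,R6,R8}
Step 14: reserve R9 A 8 -> on_hand[A=28 B=16] avail[A=15 B=10] open={R5,R6,R8,R9}
Step 15: reserve R10 A 2 -> on_hand[A=28 B=16] avail[A=13 B=10] open={R10,R5,R6,R8,R9}
Step 16: commit R6 -> on_hand[A=23 B=16] avail[A=13 B=10] open={R10,R5,R8,R9}
Step 17: reserve R11 A 3 -> on_hand[A=23 B=16] avail[A=10 B=10] open={R10,R11,R5,R8,R9}
Step 18: commit R11 -> on_hand[A=20 B=16] avail[A=10 B=10] open={R10,R5,R8,R9}
Step 19: commit R9 -> on_hand[A=12 B=16] avail[A=10 B=10] open={R10,R5,R8}
Step 20: cancel R8 -> on_hand[A=12 B=16] avail[A=10 B=15] open={R10,R5}
Step 21: reserve R12 A 2 -> on_hand[A=12 B=16] avail[A=8 B=15] open={R10,R12,R5}
Step 22: cancel R12 -> on_hand[A=12 B=16] avail[A=10 B=15] open={R10,R5}
Step 23: commit R5 -> on_hand[A=12 B=15] avail[A=10 B=15] open={R10}
Step 24: commit R10 -> on_hand[A=10 B=15] avail[A=10 B=15] open={}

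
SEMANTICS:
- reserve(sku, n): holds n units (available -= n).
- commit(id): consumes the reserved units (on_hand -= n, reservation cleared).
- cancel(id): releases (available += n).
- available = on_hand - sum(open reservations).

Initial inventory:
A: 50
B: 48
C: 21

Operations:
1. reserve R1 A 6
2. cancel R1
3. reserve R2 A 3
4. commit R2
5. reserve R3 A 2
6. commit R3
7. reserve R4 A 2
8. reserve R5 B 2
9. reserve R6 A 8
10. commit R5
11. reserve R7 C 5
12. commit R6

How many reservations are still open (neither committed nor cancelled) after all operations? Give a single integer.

Answer: 2

Derivation:
Step 1: reserve R1 A 6 -> on_hand[A=50 B=48 C=21] avail[A=44 B=48 C=21] open={R1}
Step 2: cancel R1 -> on_hand[A=50 B=48 C=21] avail[A=50 B=48 C=21] open={}
Step 3: reserve R2 A 3 -> on_hand[A=50 B=48 C=21] avail[A=47 B=48 C=21] open={R2}
Step 4: commit R2 -> on_hand[A=47 B=48 C=21] avail[A=47 B=48 C=21] open={}
Step 5: reserve R3 A 2 -> on_hand[A=47 B=48 C=21] avail[A=45 B=48 C=21] open={R3}
Step 6: commit R3 -> on_hand[A=45 B=48 C=21] avail[A=45 B=48 C=21] open={}
Step 7: reserve R4 A 2 -> on_hand[A=45 B=48 C=21] avail[A=43 B=48 C=21] open={R4}
Step 8: reserve R5 B 2 -> on_hand[A=45 B=48 C=21] avail[A=43 B=46 C=21] open={R4,R5}
Step 9: reserve R6 A 8 -> on_hand[A=45 B=48 C=21] avail[A=35 B=46 C=21] open={R4,R5,R6}
Step 10: commit R5 -> on_hand[A=45 B=46 C=21] avail[A=35 B=46 C=21] open={R4,R6}
Step 11: reserve R7 C 5 -> on_hand[A=45 B=46 C=21] avail[A=35 B=46 C=16] open={R4,R6,R7}
Step 12: commit R6 -> on_hand[A=37 B=46 C=21] avail[A=35 B=46 C=16] open={R4,R7}
Open reservations: ['R4', 'R7'] -> 2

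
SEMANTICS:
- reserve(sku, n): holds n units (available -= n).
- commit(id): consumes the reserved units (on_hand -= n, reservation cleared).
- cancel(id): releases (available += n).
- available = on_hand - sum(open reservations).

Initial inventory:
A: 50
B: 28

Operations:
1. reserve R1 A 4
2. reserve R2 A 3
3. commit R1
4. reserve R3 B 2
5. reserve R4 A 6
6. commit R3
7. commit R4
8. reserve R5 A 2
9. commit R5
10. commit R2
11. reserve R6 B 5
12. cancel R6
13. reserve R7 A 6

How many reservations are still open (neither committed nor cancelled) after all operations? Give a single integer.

Step 1: reserve R1 A 4 -> on_hand[A=50 B=28] avail[A=46 B=28] open={R1}
Step 2: reserve R2 A 3 -> on_hand[A=50 B=28] avail[A=43 B=28] open={R1,R2}
Step 3: commit R1 -> on_hand[A=46 B=28] avail[A=43 B=28] open={R2}
Step 4: reserve R3 B 2 -> on_hand[A=46 B=28] avail[A=43 B=26] open={R2,R3}
Step 5: reserve R4 A 6 -> on_hand[A=46 B=28] avail[A=37 B=26] open={R2,R3,R4}
Step 6: commit R3 -> on_hand[A=46 B=26] avail[A=37 B=26] open={R2,R4}
Step 7: commit R4 -> on_hand[A=40 B=26] avail[A=37 B=26] open={R2}
Step 8: reserve R5 A 2 -> on_hand[A=40 B=26] avail[A=35 B=26] open={R2,R5}
Step 9: commit R5 -> on_hand[A=38 B=26] avail[A=35 B=26] open={R2}
Step 10: commit R2 -> on_hand[A=35 B=26] avail[A=35 B=26] open={}
Step 11: reserve R6 B 5 -> on_hand[A=35 B=26] avail[A=35 B=21] open={R6}
Step 12: cancel R6 -> on_hand[A=35 B=26] avail[A=35 B=26] open={}
Step 13: reserve R7 A 6 -> on_hand[A=35 B=26] avail[A=29 B=26] open={R7}
Open reservations: ['R7'] -> 1

Answer: 1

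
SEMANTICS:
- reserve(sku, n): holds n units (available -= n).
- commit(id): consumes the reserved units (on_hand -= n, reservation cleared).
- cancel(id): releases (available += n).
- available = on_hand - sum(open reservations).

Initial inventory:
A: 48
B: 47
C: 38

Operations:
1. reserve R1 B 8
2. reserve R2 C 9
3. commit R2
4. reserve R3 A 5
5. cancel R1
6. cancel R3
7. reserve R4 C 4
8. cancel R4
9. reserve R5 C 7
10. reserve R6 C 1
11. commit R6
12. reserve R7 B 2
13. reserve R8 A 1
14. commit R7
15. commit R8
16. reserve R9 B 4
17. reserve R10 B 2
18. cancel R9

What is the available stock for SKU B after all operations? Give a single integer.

Answer: 43

Derivation:
Step 1: reserve R1 B 8 -> on_hand[A=48 B=47 C=38] avail[A=48 B=39 C=38] open={R1}
Step 2: reserve R2 C 9 -> on_hand[A=48 B=47 C=38] avail[A=48 B=39 C=29] open={R1,R2}
Step 3: commit R2 -> on_hand[A=48 B=47 C=29] avail[A=48 B=39 C=29] open={R1}
Step 4: reserve R3 A 5 -> on_hand[A=48 B=47 C=29] avail[A=43 B=39 C=29] open={R1,R3}
Step 5: cancel R1 -> on_hand[A=48 B=47 C=29] avail[A=43 B=47 C=29] open={R3}
Step 6: cancel R3 -> on_hand[A=48 B=47 C=29] avail[A=48 B=47 C=29] open={}
Step 7: reserve R4 C 4 -> on_hand[A=48 B=47 C=29] avail[A=48 B=47 C=25] open={R4}
Step 8: cancel R4 -> on_hand[A=48 B=47 C=29] avail[A=48 B=47 C=29] open={}
Step 9: reserve R5 C 7 -> on_hand[A=48 B=47 C=29] avail[A=48 B=47 C=22] open={R5}
Step 10: reserve R6 C 1 -> on_hand[A=48 B=47 C=29] avail[A=48 B=47 C=21] open={R5,R6}
Step 11: commit R6 -> on_hand[A=48 B=47 C=28] avail[A=48 B=47 C=21] open={R5}
Step 12: reserve R7 B 2 -> on_hand[A=48 B=47 C=28] avail[A=48 B=45 C=21] open={R5,R7}
Step 13: reserve R8 A 1 -> on_hand[A=48 B=47 C=28] avail[A=47 B=45 C=21] open={R5,R7,R8}
Step 14: commit R7 -> on_hand[A=48 B=45 C=28] avail[A=47 B=45 C=21] open={R5,R8}
Step 15: commit R8 -> on_hand[A=47 B=45 C=28] avail[A=47 B=45 C=21] open={R5}
Step 16: reserve R9 B 4 -> on_hand[A=47 B=45 C=28] avail[A=47 B=41 C=21] open={R5,R9}
Step 17: reserve R10 B 2 -> on_hand[A=47 B=45 C=28] avail[A=47 B=39 C=21] open={R10,R5,R9}
Step 18: cancel R9 -> on_hand[A=47 B=45 C=28] avail[A=47 B=43 C=21] open={R10,R5}
Final available[B] = 43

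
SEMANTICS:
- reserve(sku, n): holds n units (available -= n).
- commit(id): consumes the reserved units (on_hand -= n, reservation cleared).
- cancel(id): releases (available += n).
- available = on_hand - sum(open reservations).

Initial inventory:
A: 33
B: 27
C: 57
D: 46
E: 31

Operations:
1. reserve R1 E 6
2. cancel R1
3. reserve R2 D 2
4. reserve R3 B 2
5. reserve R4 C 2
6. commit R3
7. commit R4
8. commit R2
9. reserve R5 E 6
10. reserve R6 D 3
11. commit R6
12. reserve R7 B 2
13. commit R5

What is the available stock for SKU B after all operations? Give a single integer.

Step 1: reserve R1 E 6 -> on_hand[A=33 B=27 C=57 D=46 E=31] avail[A=33 B=27 C=57 D=46 E=25] open={R1}
Step 2: cancel R1 -> on_hand[A=33 B=27 C=57 D=46 E=31] avail[A=33 B=27 C=57 D=46 E=31] open={}
Step 3: reserve R2 D 2 -> on_hand[A=33 B=27 C=57 D=46 E=31] avail[A=33 B=27 C=57 D=44 E=31] open={R2}
Step 4: reserve R3 B 2 -> on_hand[A=33 B=27 C=57 D=46 E=31] avail[A=33 B=25 C=57 D=44 E=31] open={R2,R3}
Step 5: reserve R4 C 2 -> on_hand[A=33 B=27 C=57 D=46 E=31] avail[A=33 B=25 C=55 D=44 E=31] open={R2,R3,R4}
Step 6: commit R3 -> on_hand[A=33 B=25 C=57 D=46 E=31] avail[A=33 B=25 C=55 D=44 E=31] open={R2,R4}
Step 7: commit R4 -> on_hand[A=33 B=25 C=55 D=46 E=31] avail[A=33 B=25 C=55 D=44 E=31] open={R2}
Step 8: commit R2 -> on_hand[A=33 B=25 C=55 D=44 E=31] avail[A=33 B=25 C=55 D=44 E=31] open={}
Step 9: reserve R5 E 6 -> on_hand[A=33 B=25 C=55 D=44 E=31] avail[A=33 B=25 C=55 D=44 E=25] open={R5}
Step 10: reserve R6 D 3 -> on_hand[A=33 B=25 C=55 D=44 E=31] avail[A=33 B=25 C=55 D=41 E=25] open={R5,R6}
Step 11: commit R6 -> on_hand[A=33 B=25 C=55 D=41 E=31] avail[A=33 B=25 C=55 D=41 E=25] open={R5}
Step 12: reserve R7 B 2 -> on_hand[A=33 B=25 C=55 D=41 E=31] avail[A=33 B=23 C=55 D=41 E=25] open={R5,R7}
Step 13: commit R5 -> on_hand[A=33 B=25 C=55 D=41 E=25] avail[A=33 B=23 C=55 D=41 E=25] open={R7}
Final available[B] = 23

Answer: 23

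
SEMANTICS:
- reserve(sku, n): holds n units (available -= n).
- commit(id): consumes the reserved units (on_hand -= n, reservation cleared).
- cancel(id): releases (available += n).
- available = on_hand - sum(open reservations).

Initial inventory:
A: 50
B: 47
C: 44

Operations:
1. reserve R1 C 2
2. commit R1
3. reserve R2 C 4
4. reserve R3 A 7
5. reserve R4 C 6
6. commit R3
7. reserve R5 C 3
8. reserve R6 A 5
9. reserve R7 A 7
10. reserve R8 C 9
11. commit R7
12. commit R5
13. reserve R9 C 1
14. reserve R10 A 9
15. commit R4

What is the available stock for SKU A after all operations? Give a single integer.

Step 1: reserve R1 C 2 -> on_hand[A=50 B=47 C=44] avail[A=50 B=47 C=42] open={R1}
Step 2: commit R1 -> on_hand[A=50 B=47 C=42] avail[A=50 B=47 C=42] open={}
Step 3: reserve R2 C 4 -> on_hand[A=50 B=47 C=42] avail[A=50 B=47 C=38] open={R2}
Step 4: reserve R3 A 7 -> on_hand[A=50 B=47 C=42] avail[A=43 B=47 C=38] open={R2,R3}
Step 5: reserve R4 C 6 -> on_hand[A=50 B=47 C=42] avail[A=43 B=47 C=32] open={R2,R3,R4}
Step 6: commit R3 -> on_hand[A=43 B=47 C=42] avail[A=43 B=47 C=32] open={R2,R4}
Step 7: reserve R5 C 3 -> on_hand[A=43 B=47 C=42] avail[A=43 B=47 C=29] open={R2,R4,R5}
Step 8: reserve R6 A 5 -> on_hand[A=43 B=47 C=42] avail[A=38 B=47 C=29] open={R2,R4,R5,R6}
Step 9: reserve R7 A 7 -> on_hand[A=43 B=47 C=42] avail[A=31 B=47 C=29] open={R2,R4,R5,R6,R7}
Step 10: reserve R8 C 9 -> on_hand[A=43 B=47 C=42] avail[A=31 B=47 C=20] open={R2,R4,R5,R6,R7,R8}
Step 11: commit R7 -> on_hand[A=36 B=47 C=42] avail[A=31 B=47 C=20] open={R2,R4,R5,R6,R8}
Step 12: commit R5 -> on_hand[A=36 B=47 C=39] avail[A=31 B=47 C=20] open={R2,R4,R6,R8}
Step 13: reserve R9 C 1 -> on_hand[A=36 B=47 C=39] avail[A=31 B=47 C=19] open={R2,R4,R6,R8,R9}
Step 14: reserve R10 A 9 -> on_hand[A=36 B=47 C=39] avail[A=22 B=47 C=19] open={R10,R2,R4,R6,R8,R9}
Step 15: commit R4 -> on_hand[A=36 B=47 C=33] avail[A=22 B=47 C=19] open={R10,R2,R6,R8,R9}
Final available[A] = 22

Answer: 22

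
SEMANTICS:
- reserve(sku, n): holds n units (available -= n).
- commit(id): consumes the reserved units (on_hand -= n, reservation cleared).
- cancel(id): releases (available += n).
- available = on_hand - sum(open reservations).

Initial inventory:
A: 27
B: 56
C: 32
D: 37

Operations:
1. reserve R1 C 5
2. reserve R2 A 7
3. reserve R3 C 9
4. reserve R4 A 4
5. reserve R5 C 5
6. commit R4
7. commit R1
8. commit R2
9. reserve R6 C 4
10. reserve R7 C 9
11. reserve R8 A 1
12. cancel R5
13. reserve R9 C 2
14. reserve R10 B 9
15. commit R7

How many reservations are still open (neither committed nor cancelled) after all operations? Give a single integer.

Step 1: reserve R1 C 5 -> on_hand[A=27 B=56 C=32 D=37] avail[A=27 B=56 C=27 D=37] open={R1}
Step 2: reserve R2 A 7 -> on_hand[A=27 B=56 C=32 D=37] avail[A=20 B=56 C=27 D=37] open={R1,R2}
Step 3: reserve R3 C 9 -> on_hand[A=27 B=56 C=32 D=37] avail[A=20 B=56 C=18 D=37] open={R1,R2,R3}
Step 4: reserve R4 A 4 -> on_hand[A=27 B=56 C=32 D=37] avail[A=16 B=56 C=18 D=37] open={R1,R2,R3,R4}
Step 5: reserve R5 C 5 -> on_hand[A=27 B=56 C=32 D=37] avail[A=16 B=56 C=13 D=37] open={R1,R2,R3,R4,R5}
Step 6: commit R4 -> on_hand[A=23 B=56 C=32 D=37] avail[A=16 B=56 C=13 D=37] open={R1,R2,R3,R5}
Step 7: commit R1 -> on_hand[A=23 B=56 C=27 D=37] avail[A=16 B=56 C=13 D=37] open={R2,R3,R5}
Step 8: commit R2 -> on_hand[A=16 B=56 C=27 D=37] avail[A=16 B=56 C=13 D=37] open={R3,R5}
Step 9: reserve R6 C 4 -> on_hand[A=16 B=56 C=27 D=37] avail[A=16 B=56 C=9 D=37] open={R3,R5,R6}
Step 10: reserve R7 C 9 -> on_hand[A=16 B=56 C=27 D=37] avail[A=16 B=56 C=0 D=37] open={R3,R5,R6,R7}
Step 11: reserve R8 A 1 -> on_hand[A=16 B=56 C=27 D=37] avail[A=15 B=56 C=0 D=37] open={R3,R5,R6,R7,R8}
Step 12: cancel R5 -> on_hand[A=16 B=56 C=27 D=37] avail[A=15 B=56 C=5 D=37] open={R3,R6,R7,R8}
Step 13: reserve R9 C 2 -> on_hand[A=16 B=56 C=27 D=37] avail[A=15 B=56 C=3 D=37] open={R3,R6,R7,R8,R9}
Step 14: reserve R10 B 9 -> on_hand[A=16 B=56 C=27 D=37] avail[A=15 B=47 C=3 D=37] open={R10,R3,R6,R7,R8,R9}
Step 15: commit R7 -> on_hand[A=16 B=56 C=18 D=37] avail[A=15 B=47 C=3 D=37] open={R10,R3,R6,R8,R9}
Open reservations: ['R10', 'R3', 'R6', 'R8', 'R9'] -> 5

Answer: 5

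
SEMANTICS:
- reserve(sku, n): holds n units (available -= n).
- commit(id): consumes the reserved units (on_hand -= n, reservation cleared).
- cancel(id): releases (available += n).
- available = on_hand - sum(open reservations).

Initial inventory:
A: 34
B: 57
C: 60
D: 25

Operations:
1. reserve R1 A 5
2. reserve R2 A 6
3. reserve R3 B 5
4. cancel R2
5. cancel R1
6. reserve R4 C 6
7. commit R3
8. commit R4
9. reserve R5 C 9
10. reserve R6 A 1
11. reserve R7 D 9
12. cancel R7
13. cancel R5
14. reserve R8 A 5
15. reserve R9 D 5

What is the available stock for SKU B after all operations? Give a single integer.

Answer: 52

Derivation:
Step 1: reserve R1 A 5 -> on_hand[A=34 B=57 C=60 D=25] avail[A=29 B=57 C=60 D=25] open={R1}
Step 2: reserve R2 A 6 -> on_hand[A=34 B=57 C=60 D=25] avail[A=23 B=57 C=60 D=25] open={R1,R2}
Step 3: reserve R3 B 5 -> on_hand[A=34 B=57 C=60 D=25] avail[A=23 B=52 C=60 D=25] open={R1,R2,R3}
Step 4: cancel R2 -> on_hand[A=34 B=57 C=60 D=25] avail[A=29 B=52 C=60 D=25] open={R1,R3}
Step 5: cancel R1 -> on_hand[A=34 B=57 C=60 D=25] avail[A=34 B=52 C=60 D=25] open={R3}
Step 6: reserve R4 C 6 -> on_hand[A=34 B=57 C=60 D=25] avail[A=34 B=52 C=54 D=25] open={R3,R4}
Step 7: commit R3 -> on_hand[A=34 B=52 C=60 D=25] avail[A=34 B=52 C=54 D=25] open={R4}
Step 8: commit R4 -> on_hand[A=34 B=52 C=54 D=25] avail[A=34 B=52 C=54 D=25] open={}
Step 9: reserve R5 C 9 -> on_hand[A=34 B=52 C=54 D=25] avail[A=34 B=52 C=45 D=25] open={R5}
Step 10: reserve R6 A 1 -> on_hand[A=34 B=52 C=54 D=25] avail[A=33 B=52 C=45 D=25] open={R5,R6}
Step 11: reserve R7 D 9 -> on_hand[A=34 B=52 C=54 D=25] avail[A=33 B=52 C=45 D=16] open={R5,R6,R7}
Step 12: cancel R7 -> on_hand[A=34 B=52 C=54 D=25] avail[A=33 B=52 C=45 D=25] open={R5,R6}
Step 13: cancel R5 -> on_hand[A=34 B=52 C=54 D=25] avail[A=33 B=52 C=54 D=25] open={R6}
Step 14: reserve R8 A 5 -> on_hand[A=34 B=52 C=54 D=25] avail[A=28 B=52 C=54 D=25] open={R6,R8}
Step 15: reserve R9 D 5 -> on_hand[A=34 B=52 C=54 D=25] avail[A=28 B=52 C=54 D=20] open={R6,R8,R9}
Final available[B] = 52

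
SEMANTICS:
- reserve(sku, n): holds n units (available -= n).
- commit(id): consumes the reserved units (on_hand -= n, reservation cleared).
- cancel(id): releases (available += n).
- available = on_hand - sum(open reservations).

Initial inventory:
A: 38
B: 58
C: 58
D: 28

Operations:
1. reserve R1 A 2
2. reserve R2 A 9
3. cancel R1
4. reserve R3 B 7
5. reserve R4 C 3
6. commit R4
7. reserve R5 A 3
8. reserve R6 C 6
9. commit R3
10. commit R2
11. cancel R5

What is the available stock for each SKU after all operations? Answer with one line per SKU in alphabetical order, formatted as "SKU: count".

Step 1: reserve R1 A 2 -> on_hand[A=38 B=58 C=58 D=28] avail[A=36 B=58 C=58 D=28] open={R1}
Step 2: reserve R2 A 9 -> on_hand[A=38 B=58 C=58 D=28] avail[A=27 B=58 C=58 D=28] open={R1,R2}
Step 3: cancel R1 -> on_hand[A=38 B=58 C=58 D=28] avail[A=29 B=58 C=58 D=28] open={R2}
Step 4: reserve R3 B 7 -> on_hand[A=38 B=58 C=58 D=28] avail[A=29 B=51 C=58 D=28] open={R2,R3}
Step 5: reserve R4 C 3 -> on_hand[A=38 B=58 C=58 D=28] avail[A=29 B=51 C=55 D=28] open={R2,R3,R4}
Step 6: commit R4 -> on_hand[A=38 B=58 C=55 D=28] avail[A=29 B=51 C=55 D=28] open={R2,R3}
Step 7: reserve R5 A 3 -> on_hand[A=38 B=58 C=55 D=28] avail[A=26 B=51 C=55 D=28] open={R2,R3,R5}
Step 8: reserve R6 C 6 -> on_hand[A=38 B=58 C=55 D=28] avail[A=26 B=51 C=49 D=28] open={R2,R3,R5,R6}
Step 9: commit R3 -> on_hand[A=38 B=51 C=55 D=28] avail[A=26 B=51 C=49 D=28] open={R2,R5,R6}
Step 10: commit R2 -> on_hand[A=29 B=51 C=55 D=28] avail[A=26 B=51 C=49 D=28] open={R5,R6}
Step 11: cancel R5 -> on_hand[A=29 B=51 C=55 D=28] avail[A=29 B=51 C=49 D=28] open={R6}

Answer: A: 29
B: 51
C: 49
D: 28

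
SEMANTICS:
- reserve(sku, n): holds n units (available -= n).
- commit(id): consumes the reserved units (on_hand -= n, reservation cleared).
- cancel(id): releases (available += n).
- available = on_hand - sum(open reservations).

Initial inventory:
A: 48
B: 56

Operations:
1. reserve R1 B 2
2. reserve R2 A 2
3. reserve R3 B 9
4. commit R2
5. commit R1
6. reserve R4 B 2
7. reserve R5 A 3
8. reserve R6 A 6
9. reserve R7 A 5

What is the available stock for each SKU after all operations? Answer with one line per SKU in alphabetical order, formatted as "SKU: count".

Answer: A: 32
B: 43

Derivation:
Step 1: reserve R1 B 2 -> on_hand[A=48 B=56] avail[A=48 B=54] open={R1}
Step 2: reserve R2 A 2 -> on_hand[A=48 B=56] avail[A=46 B=54] open={R1,R2}
Step 3: reserve R3 B 9 -> on_hand[A=48 B=56] avail[A=46 B=45] open={R1,R2,R3}
Step 4: commit R2 -> on_hand[A=46 B=56] avail[A=46 B=45] open={R1,R3}
Step 5: commit R1 -> on_hand[A=46 B=54] avail[A=46 B=45] open={R3}
Step 6: reserve R4 B 2 -> on_hand[A=46 B=54] avail[A=46 B=43] open={R3,R4}
Step 7: reserve R5 A 3 -> on_hand[A=46 B=54] avail[A=43 B=43] open={R3,R4,R5}
Step 8: reserve R6 A 6 -> on_hand[A=46 B=54] avail[A=37 B=43] open={R3,R4,R5,R6}
Step 9: reserve R7 A 5 -> on_hand[A=46 B=54] avail[A=32 B=43] open={R3,R4,R5,R6,R7}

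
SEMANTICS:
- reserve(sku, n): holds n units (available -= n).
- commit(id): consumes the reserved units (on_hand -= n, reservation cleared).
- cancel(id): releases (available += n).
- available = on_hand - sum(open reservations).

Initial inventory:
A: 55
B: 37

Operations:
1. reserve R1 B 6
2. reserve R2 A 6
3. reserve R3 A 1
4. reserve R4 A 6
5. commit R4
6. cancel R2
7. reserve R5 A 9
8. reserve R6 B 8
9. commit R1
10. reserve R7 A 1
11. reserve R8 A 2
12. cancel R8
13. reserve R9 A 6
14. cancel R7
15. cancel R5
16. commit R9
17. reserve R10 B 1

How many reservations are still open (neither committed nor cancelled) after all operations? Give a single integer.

Answer: 3

Derivation:
Step 1: reserve R1 B 6 -> on_hand[A=55 B=37] avail[A=55 B=31] open={R1}
Step 2: reserve R2 A 6 -> on_hand[A=55 B=37] avail[A=49 B=31] open={R1,R2}
Step 3: reserve R3 A 1 -> on_hand[A=55 B=37] avail[A=48 B=31] open={R1,R2,R3}
Step 4: reserve R4 A 6 -> on_hand[A=55 B=37] avail[A=42 B=31] open={R1,R2,R3,R4}
Step 5: commit R4 -> on_hand[A=49 B=37] avail[A=42 B=31] open={R1,R2,R3}
Step 6: cancel R2 -> on_hand[A=49 B=37] avail[A=48 B=31] open={R1,R3}
Step 7: reserve R5 A 9 -> on_hand[A=49 B=37] avail[A=39 B=31] open={R1,R3,R5}
Step 8: reserve R6 B 8 -> on_hand[A=49 B=37] avail[A=39 B=23] open={R1,R3,R5,R6}
Step 9: commit R1 -> on_hand[A=49 B=31] avail[A=39 B=23] open={R3,R5,R6}
Step 10: reserve R7 A 1 -> on_hand[A=49 B=31] avail[A=38 B=23] open={R3,R5,R6,R7}
Step 11: reserve R8 A 2 -> on_hand[A=49 B=31] avail[A=36 B=23] open={R3,R5,R6,R7,R8}
Step 12: cancel R8 -> on_hand[A=49 B=31] avail[A=38 B=23] open={R3,R5,R6,R7}
Step 13: reserve R9 A 6 -> on_hand[A=49 B=31] avail[A=32 B=23] open={R3,R5,R6,R7,R9}
Step 14: cancel R7 -> on_hand[A=49 B=31] avail[A=33 B=23] open={R3,R5,R6,R9}
Step 15: cancel R5 -> on_hand[A=49 B=31] avail[A=42 B=23] open={R3,R6,R9}
Step 16: commit R9 -> on_hand[A=43 B=31] avail[A=42 B=23] open={R3,R6}
Step 17: reserve R10 B 1 -> on_hand[A=43 B=31] avail[A=42 B=22] open={R10,R3,R6}
Open reservations: ['R10', 'R3', 'R6'] -> 3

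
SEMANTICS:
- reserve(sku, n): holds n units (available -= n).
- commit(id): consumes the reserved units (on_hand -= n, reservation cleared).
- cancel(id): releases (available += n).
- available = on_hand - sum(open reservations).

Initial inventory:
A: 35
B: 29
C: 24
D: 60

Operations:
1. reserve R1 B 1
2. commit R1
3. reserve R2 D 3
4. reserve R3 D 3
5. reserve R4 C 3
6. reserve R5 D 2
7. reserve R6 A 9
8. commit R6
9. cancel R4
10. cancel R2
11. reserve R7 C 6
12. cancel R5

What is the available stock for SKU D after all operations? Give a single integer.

Answer: 57

Derivation:
Step 1: reserve R1 B 1 -> on_hand[A=35 B=29 C=24 D=60] avail[A=35 B=28 C=24 D=60] open={R1}
Step 2: commit R1 -> on_hand[A=35 B=28 C=24 D=60] avail[A=35 B=28 C=24 D=60] open={}
Step 3: reserve R2 D 3 -> on_hand[A=35 B=28 C=24 D=60] avail[A=35 B=28 C=24 D=57] open={R2}
Step 4: reserve R3 D 3 -> on_hand[A=35 B=28 C=24 D=60] avail[A=35 B=28 C=24 D=54] open={R2,R3}
Step 5: reserve R4 C 3 -> on_hand[A=35 B=28 C=24 D=60] avail[A=35 B=28 C=21 D=54] open={R2,R3,R4}
Step 6: reserve R5 D 2 -> on_hand[A=35 B=28 C=24 D=60] avail[A=35 B=28 C=21 D=52] open={R2,R3,R4,R5}
Step 7: reserve R6 A 9 -> on_hand[A=35 B=28 C=24 D=60] avail[A=26 B=28 C=21 D=52] open={R2,R3,R4,R5,R6}
Step 8: commit R6 -> on_hand[A=26 B=28 C=24 D=60] avail[A=26 B=28 C=21 D=52] open={R2,R3,R4,R5}
Step 9: cancel R4 -> on_hand[A=26 B=28 C=24 D=60] avail[A=26 B=28 C=24 D=52] open={R2,R3,R5}
Step 10: cancel R2 -> on_hand[A=26 B=28 C=24 D=60] avail[A=26 B=28 C=24 D=55] open={R3,R5}
Step 11: reserve R7 C 6 -> on_hand[A=26 B=28 C=24 D=60] avail[A=26 B=28 C=18 D=55] open={R3,R5,R7}
Step 12: cancel R5 -> on_hand[A=26 B=28 C=24 D=60] avail[A=26 B=28 C=18 D=57] open={R3,R7}
Final available[D] = 57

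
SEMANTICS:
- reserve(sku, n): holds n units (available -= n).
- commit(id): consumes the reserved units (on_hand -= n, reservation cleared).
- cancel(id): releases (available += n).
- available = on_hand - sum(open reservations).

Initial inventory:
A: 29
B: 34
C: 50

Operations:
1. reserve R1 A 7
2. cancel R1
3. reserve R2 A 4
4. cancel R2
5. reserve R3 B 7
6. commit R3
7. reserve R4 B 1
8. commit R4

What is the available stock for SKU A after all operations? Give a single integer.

Answer: 29

Derivation:
Step 1: reserve R1 A 7 -> on_hand[A=29 B=34 C=50] avail[A=22 B=34 C=50] open={R1}
Step 2: cancel R1 -> on_hand[A=29 B=34 C=50] avail[A=29 B=34 C=50] open={}
Step 3: reserve R2 A 4 -> on_hand[A=29 B=34 C=50] avail[A=25 B=34 C=50] open={R2}
Step 4: cancel R2 -> on_hand[A=29 B=34 C=50] avail[A=29 B=34 C=50] open={}
Step 5: reserve R3 B 7 -> on_hand[A=29 B=34 C=50] avail[A=29 B=27 C=50] open={R3}
Step 6: commit R3 -> on_hand[A=29 B=27 C=50] avail[A=29 B=27 C=50] open={}
Step 7: reserve R4 B 1 -> on_hand[A=29 B=27 C=50] avail[A=29 B=26 C=50] open={R4}
Step 8: commit R4 -> on_hand[A=29 B=26 C=50] avail[A=29 B=26 C=50] open={}
Final available[A] = 29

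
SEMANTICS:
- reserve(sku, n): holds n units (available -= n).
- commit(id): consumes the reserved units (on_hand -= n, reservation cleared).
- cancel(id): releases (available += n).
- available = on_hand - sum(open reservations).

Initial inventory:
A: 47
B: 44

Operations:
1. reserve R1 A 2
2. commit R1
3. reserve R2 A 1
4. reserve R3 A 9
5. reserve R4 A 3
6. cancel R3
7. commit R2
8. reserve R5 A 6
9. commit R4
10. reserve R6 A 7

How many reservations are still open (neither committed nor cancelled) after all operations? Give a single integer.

Step 1: reserve R1 A 2 -> on_hand[A=47 B=44] avail[A=45 B=44] open={R1}
Step 2: commit R1 -> on_hand[A=45 B=44] avail[A=45 B=44] open={}
Step 3: reserve R2 A 1 -> on_hand[A=45 B=44] avail[A=44 B=44] open={R2}
Step 4: reserve R3 A 9 -> on_hand[A=45 B=44] avail[A=35 B=44] open={R2,R3}
Step 5: reserve R4 A 3 -> on_hand[A=45 B=44] avail[A=32 B=44] open={R2,R3,R4}
Step 6: cancel R3 -> on_hand[A=45 B=44] avail[A=41 B=44] open={R2,R4}
Step 7: commit R2 -> on_hand[A=44 B=44] avail[A=41 B=44] open={R4}
Step 8: reserve R5 A 6 -> on_hand[A=44 B=44] avail[A=35 B=44] open={R4,R5}
Step 9: commit R4 -> on_hand[A=41 B=44] avail[A=35 B=44] open={R5}
Step 10: reserve R6 A 7 -> on_hand[A=41 B=44] avail[A=28 B=44] open={R5,R6}
Open reservations: ['R5', 'R6'] -> 2

Answer: 2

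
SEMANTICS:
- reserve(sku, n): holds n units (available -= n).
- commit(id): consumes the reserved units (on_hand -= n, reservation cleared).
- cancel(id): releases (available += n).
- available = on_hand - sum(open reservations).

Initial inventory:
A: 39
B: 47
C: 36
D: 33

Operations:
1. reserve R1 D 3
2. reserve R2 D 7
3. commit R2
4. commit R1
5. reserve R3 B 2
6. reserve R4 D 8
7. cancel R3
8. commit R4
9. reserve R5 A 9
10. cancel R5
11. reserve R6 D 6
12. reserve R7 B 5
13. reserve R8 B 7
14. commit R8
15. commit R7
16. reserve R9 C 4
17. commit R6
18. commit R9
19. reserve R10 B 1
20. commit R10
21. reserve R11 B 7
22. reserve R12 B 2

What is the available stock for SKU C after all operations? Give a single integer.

Step 1: reserve R1 D 3 -> on_hand[A=39 B=47 C=36 D=33] avail[A=39 B=47 C=36 D=30] open={R1}
Step 2: reserve R2 D 7 -> on_hand[A=39 B=47 C=36 D=33] avail[A=39 B=47 C=36 D=23] open={R1,R2}
Step 3: commit R2 -> on_hand[A=39 B=47 C=36 D=26] avail[A=39 B=47 C=36 D=23] open={R1}
Step 4: commit R1 -> on_hand[A=39 B=47 C=36 D=23] avail[A=39 B=47 C=36 D=23] open={}
Step 5: reserve R3 B 2 -> on_hand[A=39 B=47 C=36 D=23] avail[A=39 B=45 C=36 D=23] open={R3}
Step 6: reserve R4 D 8 -> on_hand[A=39 B=47 C=36 D=23] avail[A=39 B=45 C=36 D=15] open={R3,R4}
Step 7: cancel R3 -> on_hand[A=39 B=47 C=36 D=23] avail[A=39 B=47 C=36 D=15] open={R4}
Step 8: commit R4 -> on_hand[A=39 B=47 C=36 D=15] avail[A=39 B=47 C=36 D=15] open={}
Step 9: reserve R5 A 9 -> on_hand[A=39 B=47 C=36 D=15] avail[A=30 B=47 C=36 D=15] open={R5}
Step 10: cancel R5 -> on_hand[A=39 B=47 C=36 D=15] avail[A=39 B=47 C=36 D=15] open={}
Step 11: reserve R6 D 6 -> on_hand[A=39 B=47 C=36 D=15] avail[A=39 B=47 C=36 D=9] open={R6}
Step 12: reserve R7 B 5 -> on_hand[A=39 B=47 C=36 D=15] avail[A=39 B=42 C=36 D=9] open={R6,R7}
Step 13: reserve R8 B 7 -> on_hand[A=39 B=47 C=36 D=15] avail[A=39 B=35 C=36 D=9] open={R6,R7,R8}
Step 14: commit R8 -> on_hand[A=39 B=40 C=36 D=15] avail[A=39 B=35 C=36 D=9] open={R6,R7}
Step 15: commit R7 -> on_hand[A=39 B=35 C=36 D=15] avail[A=39 B=35 C=36 D=9] open={R6}
Step 16: reserve R9 C 4 -> on_hand[A=39 B=35 C=36 D=15] avail[A=39 B=35 C=32 D=9] open={R6,R9}
Step 17: commit R6 -> on_hand[A=39 B=35 C=36 D=9] avail[A=39 B=35 C=32 D=9] open={R9}
Step 18: commit R9 -> on_hand[A=39 B=35 C=32 D=9] avail[A=39 B=35 C=32 D=9] open={}
Step 19: reserve R10 B 1 -> on_hand[A=39 B=35 C=32 D=9] avail[A=39 B=34 C=32 D=9] open={R10}
Step 20: commit R10 -> on_hand[A=39 B=34 C=32 D=9] avail[A=39 B=34 C=32 D=9] open={}
Step 21: reserve R11 B 7 -> on_hand[A=39 B=34 C=32 D=9] avail[A=39 B=27 C=32 D=9] open={R11}
Step 22: reserve R12 B 2 -> on_hand[A=39 B=34 C=32 D=9] avail[A=39 B=25 C=32 D=9] open={R11,R12}
Final available[C] = 32

Answer: 32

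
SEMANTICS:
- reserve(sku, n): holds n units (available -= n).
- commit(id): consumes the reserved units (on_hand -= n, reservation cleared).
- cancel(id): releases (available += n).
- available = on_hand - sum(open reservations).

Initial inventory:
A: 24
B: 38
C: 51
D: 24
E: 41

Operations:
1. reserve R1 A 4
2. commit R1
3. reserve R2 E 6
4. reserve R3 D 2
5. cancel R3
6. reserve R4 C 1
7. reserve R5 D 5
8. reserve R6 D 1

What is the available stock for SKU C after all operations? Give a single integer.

Answer: 50

Derivation:
Step 1: reserve R1 A 4 -> on_hand[A=24 B=38 C=51 D=24 E=41] avail[A=20 B=38 C=51 D=24 E=41] open={R1}
Step 2: commit R1 -> on_hand[A=20 B=38 C=51 D=24 E=41] avail[A=20 B=38 C=51 D=24 E=41] open={}
Step 3: reserve R2 E 6 -> on_hand[A=20 B=38 C=51 D=24 E=41] avail[A=20 B=38 C=51 D=24 E=35] open={R2}
Step 4: reserve R3 D 2 -> on_hand[A=20 B=38 C=51 D=24 E=41] avail[A=20 B=38 C=51 D=22 E=35] open={R2,R3}
Step 5: cancel R3 -> on_hand[A=20 B=38 C=51 D=24 E=41] avail[A=20 B=38 C=51 D=24 E=35] open={R2}
Step 6: reserve R4 C 1 -> on_hand[A=20 B=38 C=51 D=24 E=41] avail[A=20 B=38 C=50 D=24 E=35] open={R2,R4}
Step 7: reserve R5 D 5 -> on_hand[A=20 B=38 C=51 D=24 E=41] avail[A=20 B=38 C=50 D=19 E=35] open={R2,R4,R5}
Step 8: reserve R6 D 1 -> on_hand[A=20 B=38 C=51 D=24 E=41] avail[A=20 B=38 C=50 D=18 E=35] open={R2,R4,R5,R6}
Final available[C] = 50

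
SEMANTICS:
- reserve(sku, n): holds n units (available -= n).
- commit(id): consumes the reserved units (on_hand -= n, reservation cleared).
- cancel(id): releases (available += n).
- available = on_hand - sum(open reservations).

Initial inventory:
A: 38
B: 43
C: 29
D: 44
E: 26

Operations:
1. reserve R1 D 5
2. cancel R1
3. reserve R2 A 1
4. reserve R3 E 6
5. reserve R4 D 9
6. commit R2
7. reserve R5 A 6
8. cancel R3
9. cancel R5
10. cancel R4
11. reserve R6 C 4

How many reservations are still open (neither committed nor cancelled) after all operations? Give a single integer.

Step 1: reserve R1 D 5 -> on_hand[A=38 B=43 C=29 D=44 E=26] avail[A=38 B=43 C=29 D=39 E=26] open={R1}
Step 2: cancel R1 -> on_hand[A=38 B=43 C=29 D=44 E=26] avail[A=38 B=43 C=29 D=44 E=26] open={}
Step 3: reserve R2 A 1 -> on_hand[A=38 B=43 C=29 D=44 E=26] avail[A=37 B=43 C=29 D=44 E=26] open={R2}
Step 4: reserve R3 E 6 -> on_hand[A=38 B=43 C=29 D=44 E=26] avail[A=37 B=43 C=29 D=44 E=20] open={R2,R3}
Step 5: reserve R4 D 9 -> on_hand[A=38 B=43 C=29 D=44 E=26] avail[A=37 B=43 C=29 D=35 E=20] open={R2,R3,R4}
Step 6: commit R2 -> on_hand[A=37 B=43 C=29 D=44 E=26] avail[A=37 B=43 C=29 D=35 E=20] open={R3,R4}
Step 7: reserve R5 A 6 -> on_hand[A=37 B=43 C=29 D=44 E=26] avail[A=31 B=43 C=29 D=35 E=20] open={R3,R4,R5}
Step 8: cancel R3 -> on_hand[A=37 B=43 C=29 D=44 E=26] avail[A=31 B=43 C=29 D=35 E=26] open={R4,R5}
Step 9: cancel R5 -> on_hand[A=37 B=43 C=29 D=44 E=26] avail[A=37 B=43 C=29 D=35 E=26] open={R4}
Step 10: cancel R4 -> on_hand[A=37 B=43 C=29 D=44 E=26] avail[A=37 B=43 C=29 D=44 E=26] open={}
Step 11: reserve R6 C 4 -> on_hand[A=37 B=43 C=29 D=44 E=26] avail[A=37 B=43 C=25 D=44 E=26] open={R6}
Open reservations: ['R6'] -> 1

Answer: 1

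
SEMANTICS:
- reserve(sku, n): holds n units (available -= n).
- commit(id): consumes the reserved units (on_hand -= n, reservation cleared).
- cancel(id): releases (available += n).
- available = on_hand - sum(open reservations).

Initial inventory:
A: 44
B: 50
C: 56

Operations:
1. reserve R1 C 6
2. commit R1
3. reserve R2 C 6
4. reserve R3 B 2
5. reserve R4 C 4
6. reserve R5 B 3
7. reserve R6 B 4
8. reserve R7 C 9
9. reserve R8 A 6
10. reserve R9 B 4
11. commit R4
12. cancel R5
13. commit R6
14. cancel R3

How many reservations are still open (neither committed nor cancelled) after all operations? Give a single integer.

Answer: 4

Derivation:
Step 1: reserve R1 C 6 -> on_hand[A=44 B=50 C=56] avail[A=44 B=50 C=50] open={R1}
Step 2: commit R1 -> on_hand[A=44 B=50 C=50] avail[A=44 B=50 C=50] open={}
Step 3: reserve R2 C 6 -> on_hand[A=44 B=50 C=50] avail[A=44 B=50 C=44] open={R2}
Step 4: reserve R3 B 2 -> on_hand[A=44 B=50 C=50] avail[A=44 B=48 C=44] open={R2,R3}
Step 5: reserve R4 C 4 -> on_hand[A=44 B=50 C=50] avail[A=44 B=48 C=40] open={R2,R3,R4}
Step 6: reserve R5 B 3 -> on_hand[A=44 B=50 C=50] avail[A=44 B=45 C=40] open={R2,R3,R4,R5}
Step 7: reserve R6 B 4 -> on_hand[A=44 B=50 C=50] avail[A=44 B=41 C=40] open={R2,R3,R4,R5,R6}
Step 8: reserve R7 C 9 -> on_hand[A=44 B=50 C=50] avail[A=44 B=41 C=31] open={R2,R3,R4,R5,R6,R7}
Step 9: reserve R8 A 6 -> on_hand[A=44 B=50 C=50] avail[A=38 B=41 C=31] open={R2,R3,R4,R5,R6,R7,R8}
Step 10: reserve R9 B 4 -> on_hand[A=44 B=50 C=50] avail[A=38 B=37 C=31] open={R2,R3,R4,R5,R6,R7,R8,R9}
Step 11: commit R4 -> on_hand[A=44 B=50 C=46] avail[A=38 B=37 C=31] open={R2,R3,R5,R6,R7,R8,R9}
Step 12: cancel R5 -> on_hand[A=44 B=50 C=46] avail[A=38 B=40 C=31] open={R2,R3,R6,R7,R8,R9}
Step 13: commit R6 -> on_hand[A=44 B=46 C=46] avail[A=38 B=40 C=31] open={R2,R3,R7,R8,R9}
Step 14: cancel R3 -> on_hand[A=44 B=46 C=46] avail[A=38 B=42 C=31] open={R2,R7,R8,R9}
Open reservations: ['R2', 'R7', 'R8', 'R9'] -> 4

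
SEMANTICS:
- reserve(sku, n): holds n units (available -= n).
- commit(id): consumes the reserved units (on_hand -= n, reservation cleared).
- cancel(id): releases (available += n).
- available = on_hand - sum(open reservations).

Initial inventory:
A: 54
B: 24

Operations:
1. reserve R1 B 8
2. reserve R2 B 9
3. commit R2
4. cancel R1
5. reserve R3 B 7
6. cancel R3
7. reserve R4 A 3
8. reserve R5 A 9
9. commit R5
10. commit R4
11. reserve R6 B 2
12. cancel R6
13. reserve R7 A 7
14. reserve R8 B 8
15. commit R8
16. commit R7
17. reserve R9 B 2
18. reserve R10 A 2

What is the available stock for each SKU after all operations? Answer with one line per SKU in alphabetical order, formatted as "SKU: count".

Step 1: reserve R1 B 8 -> on_hand[A=54 B=24] avail[A=54 B=16] open={R1}
Step 2: reserve R2 B 9 -> on_hand[A=54 B=24] avail[A=54 B=7] open={R1,R2}
Step 3: commit R2 -> on_hand[A=54 B=15] avail[A=54 B=7] open={R1}
Step 4: cancel R1 -> on_hand[A=54 B=15] avail[A=54 B=15] open={}
Step 5: reserve R3 B 7 -> on_hand[A=54 B=15] avail[A=54 B=8] open={R3}
Step 6: cancel R3 -> on_hand[A=54 B=15] avail[A=54 B=15] open={}
Step 7: reserve R4 A 3 -> on_hand[A=54 B=15] avail[A=51 B=15] open={R4}
Step 8: reserve R5 A 9 -> on_hand[A=54 B=15] avail[A=42 B=15] open={R4,R5}
Step 9: commit R5 -> on_hand[A=45 B=15] avail[A=42 B=15] open={R4}
Step 10: commit R4 -> on_hand[A=42 B=15] avail[A=42 B=15] open={}
Step 11: reserve R6 B 2 -> on_hand[A=42 B=15] avail[A=42 B=13] open={R6}
Step 12: cancel R6 -> on_hand[A=42 B=15] avail[A=42 B=15] open={}
Step 13: reserve R7 A 7 -> on_hand[A=42 B=15] avail[A=35 B=15] open={R7}
Step 14: reserve R8 B 8 -> on_hand[A=42 B=15] avail[A=35 B=7] open={R7,R8}
Step 15: commit R8 -> on_hand[A=42 B=7] avail[A=35 B=7] open={R7}
Step 16: commit R7 -> on_hand[A=35 B=7] avail[A=35 B=7] open={}
Step 17: reserve R9 B 2 -> on_hand[A=35 B=7] avail[A=35 B=5] open={R9}
Step 18: reserve R10 A 2 -> on_hand[A=35 B=7] avail[A=33 B=5] open={R10,R9}

Answer: A: 33
B: 5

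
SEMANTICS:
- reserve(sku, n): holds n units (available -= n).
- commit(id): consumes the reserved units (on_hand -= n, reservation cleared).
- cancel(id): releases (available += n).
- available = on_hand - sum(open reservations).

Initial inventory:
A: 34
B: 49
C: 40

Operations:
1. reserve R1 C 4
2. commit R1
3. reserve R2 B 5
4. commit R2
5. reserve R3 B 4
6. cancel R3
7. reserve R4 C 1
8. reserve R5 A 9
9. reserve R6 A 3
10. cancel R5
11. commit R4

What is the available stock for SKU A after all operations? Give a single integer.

Answer: 31

Derivation:
Step 1: reserve R1 C 4 -> on_hand[A=34 B=49 C=40] avail[A=34 B=49 C=36] open={R1}
Step 2: commit R1 -> on_hand[A=34 B=49 C=36] avail[A=34 B=49 C=36] open={}
Step 3: reserve R2 B 5 -> on_hand[A=34 B=49 C=36] avail[A=34 B=44 C=36] open={R2}
Step 4: commit R2 -> on_hand[A=34 B=44 C=36] avail[A=34 B=44 C=36] open={}
Step 5: reserve R3 B 4 -> on_hand[A=34 B=44 C=36] avail[A=34 B=40 C=36] open={R3}
Step 6: cancel R3 -> on_hand[A=34 B=44 C=36] avail[A=34 B=44 C=36] open={}
Step 7: reserve R4 C 1 -> on_hand[A=34 B=44 C=36] avail[A=34 B=44 C=35] open={R4}
Step 8: reserve R5 A 9 -> on_hand[A=34 B=44 C=36] avail[A=25 B=44 C=35] open={R4,R5}
Step 9: reserve R6 A 3 -> on_hand[A=34 B=44 C=36] avail[A=22 B=44 C=35] open={R4,R5,R6}
Step 10: cancel R5 -> on_hand[A=34 B=44 C=36] avail[A=31 B=44 C=35] open={R4,R6}
Step 11: commit R4 -> on_hand[A=34 B=44 C=35] avail[A=31 B=44 C=35] open={R6}
Final available[A] = 31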